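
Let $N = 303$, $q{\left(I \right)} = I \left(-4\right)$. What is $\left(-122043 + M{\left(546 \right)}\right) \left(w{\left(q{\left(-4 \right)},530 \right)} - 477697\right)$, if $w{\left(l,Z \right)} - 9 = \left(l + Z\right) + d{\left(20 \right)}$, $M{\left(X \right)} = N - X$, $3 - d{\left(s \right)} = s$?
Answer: $58349865474$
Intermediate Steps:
$q{\left(I \right)} = - 4 I$
$d{\left(s \right)} = 3 - s$
$M{\left(X \right)} = 303 - X$
$w{\left(l,Z \right)} = -8 + Z + l$ ($w{\left(l,Z \right)} = 9 + \left(\left(l + Z\right) + \left(3 - 20\right)\right) = 9 + \left(\left(Z + l\right) + \left(3 - 20\right)\right) = 9 - \left(17 - Z - l\right) = 9 + \left(-17 + Z + l\right) = -8 + Z + l$)
$\left(-122043 + M{\left(546 \right)}\right) \left(w{\left(q{\left(-4 \right)},530 \right)} - 477697\right) = \left(-122043 + \left(303 - 546\right)\right) \left(\left(-8 + 530 - -16\right) - 477697\right) = \left(-122043 + \left(303 - 546\right)\right) \left(\left(-8 + 530 + 16\right) - 477697\right) = \left(-122043 - 243\right) \left(538 - 477697\right) = \left(-122286\right) \left(-477159\right) = 58349865474$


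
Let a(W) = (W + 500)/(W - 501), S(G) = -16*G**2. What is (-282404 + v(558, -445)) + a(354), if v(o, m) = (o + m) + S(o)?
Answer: -110546537/21 ≈ -5.2641e+6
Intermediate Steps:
v(o, m) = m + o - 16*o**2 (v(o, m) = (o + m) - 16*o**2 = (m + o) - 16*o**2 = m + o - 16*o**2)
a(W) = (500 + W)/(-501 + W)
(-282404 + v(558, -445)) + a(354) = (-282404 + (-445 + 558 - 16*558**2)) + (500 + 354)/(-501 + 354) = (-282404 + (-445 + 558 - 16*311364)) + 854/(-147) = (-282404 + (-445 + 558 - 4981824)) - 1/147*854 = (-282404 - 4981711) - 122/21 = -5264115 - 122/21 = -110546537/21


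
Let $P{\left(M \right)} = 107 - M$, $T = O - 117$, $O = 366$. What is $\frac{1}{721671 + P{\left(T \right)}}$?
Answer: $\frac{1}{721529} \approx 1.3859 \cdot 10^{-6}$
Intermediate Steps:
$T = 249$ ($T = 366 - 117 = 249$)
$\frac{1}{721671 + P{\left(T \right)}} = \frac{1}{721671 + \left(107 - 249\right)} = \frac{1}{721671 - 142} = \frac{1}{721529}$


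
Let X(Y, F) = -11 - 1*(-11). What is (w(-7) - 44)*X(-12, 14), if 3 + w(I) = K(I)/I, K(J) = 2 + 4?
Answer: 0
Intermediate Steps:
X(Y, F) = 0 (X(Y, F) = -11 + 11 = 0)
K(J) = 6
w(I) = -3 + 6/I
(w(-7) - 44)*X(-12, 14) = ((-3 + 6/(-7)) - 44)*0 = ((-3 + 6*(-⅐)) - 44)*0 = ((-3 - 6/7) - 44)*0 = (-27/7 - 44)*0 = -335/7*0 = 0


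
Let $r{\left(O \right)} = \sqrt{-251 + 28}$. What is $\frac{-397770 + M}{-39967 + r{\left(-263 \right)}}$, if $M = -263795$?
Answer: $\frac{26440768355}{1597361312} + \frac{661565 i \sqrt{223}}{1597361312} \approx 16.553 + 0.0061847 i$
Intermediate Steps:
$r{\left(O \right)} = i \sqrt{223}$ ($r{\left(O \right)} = \sqrt{-223} = i \sqrt{223}$)
$\frac{-397770 + M}{-39967 + r{\left(-263 \right)}} = \frac{-397770 - 263795}{-39967 + i \sqrt{223}} = - \frac{661565}{-39967 + i \sqrt{223}}$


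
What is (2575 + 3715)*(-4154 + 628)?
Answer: -22178540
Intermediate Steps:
(2575 + 3715)*(-4154 + 628) = 6290*(-3526) = -22178540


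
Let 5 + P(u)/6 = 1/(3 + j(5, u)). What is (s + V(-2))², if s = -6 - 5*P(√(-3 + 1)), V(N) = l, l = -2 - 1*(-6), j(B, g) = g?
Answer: 4*(-31897*I + 30636*√2)/(-7*I + 6*√2) ≈ 19534.0 + 1078.5*I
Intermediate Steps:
l = 4 (l = -2 + 6 = 4)
V(N) = 4
P(u) = -30 + 6/(3 + u)
s = -6 - 30*(-14 - 5*I*√2)/(3 + I*√2) (s = -6 - 30*(-14 - 5*√(-3 + 1))/(3 + √(-3 + 1)) = -6 - 30*(-14 - 5*I*√2)/(3 + √(-2)) = -6 - 30*(-14 - 5*I*√2)/(3 + I*√2) ≈ 135.82 + 3.8569*I)
(s + V(-2))² = ((1494/11 + 30*I*√2/11) + 4)² = (1538/11 + 30*I*√2/11)²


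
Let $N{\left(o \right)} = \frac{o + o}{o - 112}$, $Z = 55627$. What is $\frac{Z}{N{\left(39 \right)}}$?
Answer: $- \frac{312367}{6} \approx -52061.0$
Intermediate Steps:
$N{\left(o \right)} = \frac{2 o}{-112 + o}$
$\frac{Z}{N{\left(39 \right)}} = \frac{55627}{2 \cdot 39 \frac{1}{-112 + 39}} = \frac{55627}{2 \cdot 39 \frac{1}{-73}} = \frac{55627}{2 \cdot 39 \left(- \frac{1}{73}\right)} = \frac{55627}{- \frac{78}{73}} = 55627 \left(- \frac{73}{78}\right) = - \frac{312367}{6}$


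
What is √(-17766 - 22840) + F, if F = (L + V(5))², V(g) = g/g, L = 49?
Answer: 2500 + I*√40606 ≈ 2500.0 + 201.51*I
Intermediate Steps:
V(g) = 1
F = 2500 (F = (49 + 1)² = 50² = 2500)
√(-17766 - 22840) + F = √(-17766 - 22840) + 2500 = √(-40606) + 2500 = I*√40606 + 2500 = 2500 + I*√40606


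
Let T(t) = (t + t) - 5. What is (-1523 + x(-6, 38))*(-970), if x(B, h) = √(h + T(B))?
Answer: 1477310 - 970*√21 ≈ 1.4729e+6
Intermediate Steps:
T(t) = -5 + 2*t (T(t) = 2*t - 5 = -5 + 2*t)
x(B, h) = √(-5 + h + 2*B) (x(B, h) = √(h + (-5 + 2*B)) = √(-5 + h + 2*B))
(-1523 + x(-6, 38))*(-970) = (-1523 + √(-5 + 38 + 2*(-6)))*(-970) = (-1523 + √(-5 + 38 - 12))*(-970) = (-1523 + √21)*(-970) = 1477310 - 970*√21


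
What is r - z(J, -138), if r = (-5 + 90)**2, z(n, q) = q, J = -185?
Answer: 7363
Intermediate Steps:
r = 7225 (r = 85**2 = 7225)
r - z(J, -138) = 7225 - 1*(-138) = 7225 + 138 = 7363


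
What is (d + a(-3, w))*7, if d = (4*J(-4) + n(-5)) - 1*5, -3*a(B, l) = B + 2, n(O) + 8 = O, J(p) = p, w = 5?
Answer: -707/3 ≈ -235.67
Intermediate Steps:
n(O) = -8 + O
a(B, l) = -⅔ - B/3 (a(B, l) = -(B + 2)/3 = -(2 + B)/3 = -⅔ - B/3)
d = -34 (d = (4*(-4) + (-8 - 5)) - 1*5 = (-16 - 13) - 5 = -29 - 5 = -34)
(d + a(-3, w))*7 = (-34 + (-⅔ - ⅓*(-3)))*7 = (-34 + (-⅔ + 1))*7 = (-34 + ⅓)*7 = -101/3*7 = -707/3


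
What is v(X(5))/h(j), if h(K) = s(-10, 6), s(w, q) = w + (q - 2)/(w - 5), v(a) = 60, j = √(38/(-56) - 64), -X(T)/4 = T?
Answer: -450/77 ≈ -5.8442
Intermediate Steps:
X(T) = -4*T
j = I*√12677/14 (j = √(38*(-1/56) - 64) = √(-19/28 - 64) = √(-1811/28) = I*√12677/14 ≈ 8.0423*I)
s(w, q) = w + (-2 + q)/(-5 + w)
h(K) = -154/15 (h(K) = (-2 + 6 + (-10)² - 5*(-10))/(-5 - 10) = (-2 + 6 + 100 + 50)/(-15) = -1/15*154 = -154/15)
v(X(5))/h(j) = 60/(-154/15) = 60*(-15/154) = -450/77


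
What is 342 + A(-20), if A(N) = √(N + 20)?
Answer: 342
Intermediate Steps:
A(N) = √(20 + N)
342 + A(-20) = 342 + √(20 - 20) = 342 + √0 = 342 + 0 = 342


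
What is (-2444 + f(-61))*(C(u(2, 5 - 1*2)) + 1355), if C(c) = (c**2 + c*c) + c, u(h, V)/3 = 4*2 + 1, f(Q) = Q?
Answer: -7114200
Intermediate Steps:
u(h, V) = 27 (u(h, V) = 3*(4*2 + 1) = 3*(8 + 1) = 3*9 = 27)
C(c) = c + 2*c**2 (C(c) = (c**2 + c**2) + c = 2*c**2 + c = c + 2*c**2)
(-2444 + f(-61))*(C(u(2, 5 - 1*2)) + 1355) = (-2444 - 61)*(27*(1 + 2*27) + 1355) = -2505*(27*(1 + 54) + 1355) = -2505*(27*55 + 1355) = -2505*(1485 + 1355) = -2505*2840 = -7114200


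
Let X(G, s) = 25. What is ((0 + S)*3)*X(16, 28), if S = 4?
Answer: 300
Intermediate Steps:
((0 + S)*3)*X(16, 28) = ((0 + 4)*3)*25 = (4*3)*25 = 12*25 = 300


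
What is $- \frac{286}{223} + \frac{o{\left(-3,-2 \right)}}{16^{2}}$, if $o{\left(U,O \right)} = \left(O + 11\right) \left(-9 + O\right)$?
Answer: $- \frac{95293}{57088} \approx -1.6692$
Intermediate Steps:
$o{\left(U,O \right)} = \left(-9 + O\right) \left(11 + O\right)$ ($o{\left(U,O \right)} = \left(11 + O\right) \left(-9 + O\right) = \left(-9 + O\right) \left(11 + O\right)$)
$- \frac{286}{223} + \frac{o{\left(-3,-2 \right)}}{16^{2}} = - \frac{286}{223} + \frac{-99 + \left(-2\right)^{2} + 2 \left(-2\right)}{16^{2}} = \left(-286\right) \frac{1}{223} + \frac{-99 + 4 - 4}{256} = - \frac{286}{223} - \frac{99}{256} = - \frac{95293}{57088}$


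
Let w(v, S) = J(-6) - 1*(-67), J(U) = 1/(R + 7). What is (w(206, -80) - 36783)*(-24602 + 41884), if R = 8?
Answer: -9517871398/15 ≈ -6.3452e+8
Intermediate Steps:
J(U) = 1/15 (J(U) = 1/(8 + 7) = 1/15)
w(v, S) = 1006/15 (w(v, S) = 1/15 - 1*(-67) = 1/15 + 67 = 1006/15)
(w(206, -80) - 36783)*(-24602 + 41884) = (1006/15 - 36783)*(-24602 + 41884) = -550739/15*17282 = -9517871398/15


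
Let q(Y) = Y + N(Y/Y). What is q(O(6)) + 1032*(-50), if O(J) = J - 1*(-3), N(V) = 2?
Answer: -51589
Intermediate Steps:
O(J) = 3 + J (O(J) = J + 3 = 3 + J)
q(Y) = 2 + Y (q(Y) = Y + 2 = 2 + Y)
q(O(6)) + 1032*(-50) = (2 + (3 + 6)) + 1032*(-50) = (2 + 9) - 51600 = 11 - 51600 = -51589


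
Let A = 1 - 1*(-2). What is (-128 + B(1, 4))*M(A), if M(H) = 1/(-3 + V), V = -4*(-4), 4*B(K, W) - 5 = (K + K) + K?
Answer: -126/13 ≈ -9.6923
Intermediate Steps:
B(K, W) = 5/4 + 3*K/4 (B(K, W) = 5/4 + ((K + K) + K)/4 = 5/4 + (2*K + K)/4 = 5/4 + (3*K)/4 = 5/4 + 3*K/4)
A = 3 (A = 1 + 2 = 3)
V = 16
M(H) = 1/13 (M(H) = 1/(-3 + 16) = 1/13)
(-128 + B(1, 4))*M(A) = (-128 + (5/4 + (¾)*1))*(1/13) = (-128 + (5/4 + ¾))*(1/13) = (-128 + 2)*(1/13) = -126*1/13 = -126/13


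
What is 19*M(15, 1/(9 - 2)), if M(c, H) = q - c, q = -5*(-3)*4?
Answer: 855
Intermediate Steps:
q = 60 (q = 15*4 = 60)
M(c, H) = 60 - c
19*M(15, 1/(9 - 2)) = 19*(60 - 1*15) = 19*(60 - 15) = 19*45 = 855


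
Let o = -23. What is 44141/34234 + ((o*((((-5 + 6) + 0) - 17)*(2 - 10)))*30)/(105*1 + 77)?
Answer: -1507756609/3115294 ≈ -483.99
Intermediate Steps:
44141/34234 + ((o*((((-5 + 6) + 0) - 17)*(2 - 10)))*30)/(105*1 + 77) = 44141/34234 + (-23*(((-5 + 6) + 0) - 17)*(2 - 10)*30)/(105*1 + 77) = 44141*(1/34234) + (-23*((1 + 0) - 17)*(-8)*30)/(105 + 77) = 44141/34234 + (-23*(1 - 17)*(-8)*30)/182 = 44141/34234 + (-(-368)*(-8)*30)*(1/182) = 44141/34234 + (-23*128*30)*(1/182) = 44141/34234 - 2944*30*(1/182) = 44141/34234 - 88320*1/182 = 44141/34234 - 44160/91 = -1507756609/3115294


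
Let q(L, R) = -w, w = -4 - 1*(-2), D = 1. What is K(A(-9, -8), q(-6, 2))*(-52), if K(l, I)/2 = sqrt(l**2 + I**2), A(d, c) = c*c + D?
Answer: -104*sqrt(4229) ≈ -6763.2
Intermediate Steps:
A(d, c) = 1 + c**2 (A(d, c) = c*c + 1 = c**2 + 1 = 1 + c**2)
w = -2 (w = -4 + 2 = -2)
q(L, R) = 2 (q(L, R) = -1*(-2) = 2)
K(l, I) = 2*sqrt(I**2 + l**2) (K(l, I) = 2*sqrt(l**2 + I**2) = 2*sqrt(I**2 + l**2))
K(A(-9, -8), q(-6, 2))*(-52) = (2*sqrt(2**2 + (1 + (-8)**2)**2))*(-52) = (2*sqrt(4 + (1 + 64)**2))*(-52) = (2*sqrt(4 + 65**2))*(-52) = (2*sqrt(4 + 4225))*(-52) = (2*sqrt(4229))*(-52) = -104*sqrt(4229)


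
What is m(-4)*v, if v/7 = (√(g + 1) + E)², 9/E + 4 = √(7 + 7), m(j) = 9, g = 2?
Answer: 63*(36 - 2*√3 + 9*√14)²/4 ≈ 69046.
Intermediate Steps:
E = 9/(-4 + √14) (E = 9/(-4 + √(7 + 7)) = 9/(-4 + √14) ≈ -34.837)
v = 7*(-18 + √3 - 9*√14/2)² (v = 7*(√(2 + 1) + (-18 - 9*√14/2))² = 7*(√3 + (-18 - 9*√14/2))² = 7*(-18 + √3 - 9*√14/2)² ≈ 7671.8)
m(-4)*v = 9*(7*(36 - 2*√3 + 9*√14)²/4) = 63*(36 - 2*√3 + 9*√14)²/4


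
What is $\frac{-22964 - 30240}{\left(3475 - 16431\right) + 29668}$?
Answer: $- \frac{13301}{4178} \approx -3.1836$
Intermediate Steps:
$\frac{-22964 - 30240}{\left(3475 - 16431\right) + 29668} = - \frac{53204}{-12956 + 29668} = - \frac{53204}{16712} = \left(-53204\right) \frac{1}{16712} = - \frac{13301}{4178}$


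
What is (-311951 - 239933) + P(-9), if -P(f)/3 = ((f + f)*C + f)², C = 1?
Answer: -554071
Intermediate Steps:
P(f) = -27*f² (P(f) = -3*((f + f)*1 + f)² = -3*((2*f)*1 + f)² = -3*(2*f + f)² = -3*9*f² = -27*f²)
(-311951 - 239933) + P(-9) = (-311951 - 239933) - 27*(-9)² = -551884 - 27*81 = -551884 - 2187 = -554071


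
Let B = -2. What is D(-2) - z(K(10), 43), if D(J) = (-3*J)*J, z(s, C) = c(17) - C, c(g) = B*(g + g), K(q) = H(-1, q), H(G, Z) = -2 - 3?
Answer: 99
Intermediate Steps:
H(G, Z) = -5
K(q) = -5
c(g) = -4*g (c(g) = -2*(g + g) = -4*g)
z(s, C) = -68 - C (z(s, C) = -4*17 - C = -68 - C)
D(J) = -3*J²
D(-2) - z(K(10), 43) = -3*(-2)² - (-68 - 1*43) = -3*4 - (-68 - 43) = -12 - 1*(-111) = -12 + 111 = 99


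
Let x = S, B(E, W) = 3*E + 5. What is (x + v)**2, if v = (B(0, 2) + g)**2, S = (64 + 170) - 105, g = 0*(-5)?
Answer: 23716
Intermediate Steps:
B(E, W) = 5 + 3*E
g = 0
S = 129 (S = 234 - 105 = 129)
x = 129
v = 25 (v = ((5 + 3*0) + 0)**2 = ((5 + 0) + 0)**2 = (5 + 0)**2 = 5**2 = 25)
(x + v)**2 = (129 + 25)**2 = 154**2 = 23716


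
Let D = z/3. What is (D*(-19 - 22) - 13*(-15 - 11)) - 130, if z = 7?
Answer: 337/3 ≈ 112.33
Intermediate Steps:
D = 7/3 ≈ 2.3333
(D*(-19 - 22) - 13*(-15 - 11)) - 130 = (7*(-19 - 22)/3 - 13*(-15 - 11)) - 130 = ((7/3)*(-41) - 13*(-26)) - 130 = (-287/3 + 338) - 130 = 727/3 - 130 = 337/3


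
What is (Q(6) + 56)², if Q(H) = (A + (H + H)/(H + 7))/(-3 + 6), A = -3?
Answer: 516961/169 ≈ 3058.9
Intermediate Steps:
Q(H) = -1 + 2*H/(3*(7 + H)) (Q(H) = (-3 + (H + H)/(H + 7))/(-3 + 6) = (-3 + (2*H)/(7 + H))/3 = (-3 + 2*H/(7 + H))*(⅓) = -1 + 2*H/(3*(7 + H)))
(Q(6) + 56)² = ((-21 - 1*6)/(3*(7 + 6)) + 56)² = ((⅓)*(-21 - 6)/13 + 56)² = ((⅓)*(1/13)*(-27) + 56)² = (-9/13 + 56)² = (719/13)² = 516961/169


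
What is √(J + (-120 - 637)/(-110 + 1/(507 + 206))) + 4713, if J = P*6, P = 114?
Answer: 4713 + √4249689246933/78429 ≈ 4739.3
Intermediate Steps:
J = 684 (J = 114*6 = 684)
√(J + (-120 - 637)/(-110 + 1/(507 + 206))) + 4713 = √(684 + (-120 - 637)/(-110 + 1/(507 + 206))) + 4713 = √(684 - 757/(-110 + 1/713)) + 4713 = √(684 - 757/(-78429/713)) + 4713 = √(684 - 757*(-713/78429)) + 4713 = √(684 + 539741/78429) + 4713 = √(54185177/78429) + 4713 = √4249689246933/78429 + 4713 = 4713 + √4249689246933/78429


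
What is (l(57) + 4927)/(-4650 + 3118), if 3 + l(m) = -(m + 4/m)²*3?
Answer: 5249317/1659156 ≈ 3.1638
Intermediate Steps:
l(m) = -3 - 3*(m + 4/m)² (l(m) = -3 - (m + 4/m)²*3 = -3 - 3*(m + 4/m)²)
(l(57) + 4927)/(-4650 + 3118) = ((-27 - 48/57² - 3*57²) + 4927)/(-4650 + 3118) = ((-27 - 48*1/3249 - 3*3249) + 4927)/(-1532) = ((-27 - 16/1083 - 9747) + 4927)*(-1/1532) = (-10585258/1083 + 4927)*(-1/1532) = -5249317/1083*(-1/1532) = 5249317/1659156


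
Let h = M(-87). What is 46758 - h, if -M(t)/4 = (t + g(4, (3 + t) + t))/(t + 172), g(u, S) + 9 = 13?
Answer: 3974098/85 ≈ 46754.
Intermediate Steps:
g(u, S) = 4 (g(u, S) = -9 + 13 = 4)
M(t) = -4*(4 + t)/(172 + t) (M(t) = -4*(t + 4)/(t + 172) = -4*(4 + t)/(172 + t))
h = 332/85 (h = 4*(-4 - 1*(-87))/(172 - 87) = 4*(-4 + 87)/85 = 4*(1/85)*83 = 332/85 ≈ 3.9059)
46758 - h = 46758 - 1*332/85 = 46758 - 332/85 = 3974098/85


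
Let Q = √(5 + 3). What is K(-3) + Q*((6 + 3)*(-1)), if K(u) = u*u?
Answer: 9 - 18*√2 ≈ -16.456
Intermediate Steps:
Q = 2*√2 (Q = √8 = 2*√2 ≈ 2.8284)
K(u) = u²
K(-3) + Q*((6 + 3)*(-1)) = (-3)² + (2*√2)*((6 + 3)*(-1)) = 9 + (2*√2)*(9*(-1)) = 9 + (2*√2)*(-9) = 9 - 18*√2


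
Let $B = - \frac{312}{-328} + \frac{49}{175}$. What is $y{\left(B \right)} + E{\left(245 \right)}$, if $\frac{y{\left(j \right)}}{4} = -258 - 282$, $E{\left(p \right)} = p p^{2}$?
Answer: $14703965$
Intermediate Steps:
$E{\left(p \right)} = p^{3}$
$B = \frac{1262}{1025}$ ($B = \left(-312\right) \left(- \frac{1}{328}\right) + 49 \cdot \frac{1}{175} = \frac{39}{41} + \frac{7}{25} = \frac{1262}{1025} \approx 1.2312$)
$y{\left(j \right)} = -2160$ ($y{\left(j \right)} = 4 \left(-258 - 282\right) = 4 \left(-540\right) = -2160$)
$y{\left(B \right)} + E{\left(245 \right)} = -2160 + 245^{3} = -2160 + 14706125 = 14703965$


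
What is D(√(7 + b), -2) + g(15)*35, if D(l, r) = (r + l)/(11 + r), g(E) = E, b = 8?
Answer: 4723/9 + √15/9 ≈ 525.21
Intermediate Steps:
D(l, r) = (l + r)/(11 + r)
D(√(7 + b), -2) + g(15)*35 = (√(7 + 8) - 2)/(11 - 2) + 15*35 = (√15 - 2)/9 + 525 = (-2 + √15)/9 + 525 = (-2/9 + √15/9) + 525 = 4723/9 + √15/9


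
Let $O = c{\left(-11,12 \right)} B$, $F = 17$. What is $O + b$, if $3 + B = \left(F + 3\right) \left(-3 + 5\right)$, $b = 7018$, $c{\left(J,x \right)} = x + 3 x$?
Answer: $8794$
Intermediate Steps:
$c{\left(J,x \right)} = 4 x$
$B = 37$ ($B = -3 + \left(17 + 3\right) \left(-3 + 5\right) = -3 + 20 \cdot 2 = -3 + 40 = 37$)
$O = 1776$ ($O = 4 \cdot 12 \cdot 37 = 48 \cdot 37 = 1776$)
$O + b = 1776 + 7018 = 8794$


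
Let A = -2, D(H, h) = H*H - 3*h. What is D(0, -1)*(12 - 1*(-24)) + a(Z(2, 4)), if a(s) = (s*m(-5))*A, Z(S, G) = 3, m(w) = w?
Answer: 138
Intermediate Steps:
D(H, h) = H**2 - 3*h
a(s) = 10*s (a(s) = (s*(-5))*(-2) = -5*s*(-2) = 10*s)
D(0, -1)*(12 - 1*(-24)) + a(Z(2, 4)) = (0**2 - 3*(-1))*(12 - 1*(-24)) + 10*3 = (0 + 3)*(12 + 24) + 30 = 3*36 + 30 = 108 + 30 = 138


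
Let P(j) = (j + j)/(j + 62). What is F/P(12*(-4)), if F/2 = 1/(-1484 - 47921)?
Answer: 7/1185720 ≈ 5.9036e-6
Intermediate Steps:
F = -2/49405 (F = 2/(-1484 - 47921) = 2/(-49405) = 2*(-1/49405) = -2/49405 ≈ -4.0482e-5)
P(j) = 2*j/(62 + j) (P(j) = (2*j)/(62 + j) = 2*j/(62 + j))
F/P(12*(-4)) = -2/(49405*(2*(12*(-4))/(62 + 12*(-4)))) = -2/(49405*(2*(-48)/(62 - 48))) = -2/(49405*(2*(-48)/14)) = -2/(49405*(2*(-48)*(1/14))) = -2/(49405*(-48/7)) = -2/49405*(-7/48) = 7/1185720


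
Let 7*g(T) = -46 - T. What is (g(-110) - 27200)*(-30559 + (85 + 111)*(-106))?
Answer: 9770898560/7 ≈ 1.3958e+9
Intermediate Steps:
g(T) = -46/7 - T/7 (g(T) = (-46 - T)/7 = -46/7 - T/7)
(g(-110) - 27200)*(-30559 + (85 + 111)*(-106)) = ((-46/7 - 1/7*(-110)) - 27200)*(-30559 + (85 + 111)*(-106)) = ((-46/7 + 110/7) - 27200)*(-30559 + 196*(-106)) = (64/7 - 27200)*(-30559 - 20776) = -190336/7*(-51335) = 9770898560/7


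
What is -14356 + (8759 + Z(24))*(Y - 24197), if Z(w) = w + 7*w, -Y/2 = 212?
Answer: -220396927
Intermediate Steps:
Y = -424 (Y = -2*212 = -424)
Z(w) = 8*w
-14356 + (8759 + Z(24))*(Y - 24197) = -14356 + (8759 + 8*24)*(-424 - 24197) = -14356 + (8759 + 192)*(-24621) = -14356 + 8951*(-24621) = -14356 - 220382571 = -220396927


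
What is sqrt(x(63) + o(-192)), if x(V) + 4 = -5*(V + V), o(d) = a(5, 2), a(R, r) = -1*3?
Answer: 7*I*sqrt(13) ≈ 25.239*I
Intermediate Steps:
a(R, r) = -3
o(d) = -3
x(V) = -4 - 10*V (x(V) = -4 - 5*(V + V) = -4 - 10*V)
sqrt(x(63) + o(-192)) = sqrt((-4 - 10*63) - 3) = sqrt((-4 - 630) - 3) = sqrt(-634 - 3) = sqrt(-637) = 7*I*sqrt(13)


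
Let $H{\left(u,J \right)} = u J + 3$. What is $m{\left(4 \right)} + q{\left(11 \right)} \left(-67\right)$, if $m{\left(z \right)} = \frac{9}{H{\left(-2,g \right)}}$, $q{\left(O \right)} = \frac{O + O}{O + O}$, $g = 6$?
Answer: $-68$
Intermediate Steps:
$H{\left(u,J \right)} = 3 + J u$ ($H{\left(u,J \right)} = J u + 3 = 3 + J u$)
$q{\left(O \right)} = 1$ ($q{\left(O \right)} = \frac{2 O}{2 O} = 2 O \frac{1}{2 O} = 1$)
$m{\left(z \right)} = -1$ ($m{\left(z \right)} = \frac{9}{3 + 6 \left(-2\right)} = \frac{9}{3 - 12} = \frac{9}{-9} = 9 \left(- \frac{1}{9}\right) = -1$)
$m{\left(4 \right)} + q{\left(11 \right)} \left(-67\right) = -1 + 1 \left(-67\right) = -1 - 67 = -68$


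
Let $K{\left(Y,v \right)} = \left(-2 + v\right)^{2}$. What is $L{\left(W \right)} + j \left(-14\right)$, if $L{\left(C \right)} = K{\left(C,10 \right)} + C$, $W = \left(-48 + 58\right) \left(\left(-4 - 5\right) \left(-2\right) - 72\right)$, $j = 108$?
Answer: $-1988$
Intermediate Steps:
$W = -540$ ($W = 10 \left(\left(-9\right) \left(-2\right) - 72\right) = 10 \left(18 - 72\right) = 10 \left(-54\right) = -540$)
$L{\left(C \right)} = 64 + C$ ($L{\left(C \right)} = \left(-2 + 10\right)^{2} + C = 8^{2} + C = 64 + C$)
$L{\left(W \right)} + j \left(-14\right) = \left(64 - 540\right) + 108 \left(-14\right) = -476 - 1512 = -1988$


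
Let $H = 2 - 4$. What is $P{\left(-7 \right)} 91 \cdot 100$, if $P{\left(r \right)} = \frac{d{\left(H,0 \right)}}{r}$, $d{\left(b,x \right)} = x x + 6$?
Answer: $-7800$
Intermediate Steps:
$H = -2$
$d{\left(b,x \right)} = 6 + x^{2}$ ($d{\left(b,x \right)} = x^{2} + 6 = 6 + x^{2}$)
$P{\left(r \right)} = \frac{6}{r}$ ($P{\left(r \right)} = \frac{6 + 0^{2}}{r} = \frac{6 + 0}{r} = \frac{6}{r}$)
$P{\left(-7 \right)} 91 \cdot 100 = \frac{6}{-7} \cdot 91 \cdot 100 = 6 \left(- \frac{1}{7}\right) 91 \cdot 100 = \left(- \frac{6}{7}\right) 91 \cdot 100 = \left(-78\right) 100 = -7800$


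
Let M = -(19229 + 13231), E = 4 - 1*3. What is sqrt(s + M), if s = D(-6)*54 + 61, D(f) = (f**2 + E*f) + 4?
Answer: I*sqrt(30563) ≈ 174.82*I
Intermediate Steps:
E = 1 (E = 4 - 3 = 1)
D(f) = 4 + f + f**2 (D(f) = (f**2 + 1*f) + 4 = (f**2 + f) + 4 = (f + f**2) + 4 = 4 + f + f**2)
M = -32460 (M = -1*32460 = -32460)
s = 1897 (s = (4 - 6 + (-6)**2)*54 + 61 = (4 - 6 + 36)*54 + 61 = 34*54 + 61 = 1836 + 61 = 1897)
sqrt(s + M) = sqrt(1897 - 32460) = sqrt(-30563) = I*sqrt(30563)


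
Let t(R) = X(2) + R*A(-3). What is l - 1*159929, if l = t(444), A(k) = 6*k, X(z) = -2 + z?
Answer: -167921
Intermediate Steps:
t(R) = -18*R (t(R) = (-2 + 2) + R*(6*(-3)) = 0 + R*(-18) = 0 - 18*R = -18*R)
l = -7992 (l = -18*444 = -7992)
l - 1*159929 = -7992 - 1*159929 = -7992 - 159929 = -167921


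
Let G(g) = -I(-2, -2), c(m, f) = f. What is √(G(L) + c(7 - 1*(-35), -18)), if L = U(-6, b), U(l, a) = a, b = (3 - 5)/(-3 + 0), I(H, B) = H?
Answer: 4*I ≈ 4.0*I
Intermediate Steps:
b = ⅔ (b = -2/(-3) = -2*(-⅓) = ⅔ ≈ 0.66667)
L = ⅔ ≈ 0.66667
G(g) = 2 (G(g) = -1*(-2) = 2)
√(G(L) + c(7 - 1*(-35), -18)) = √(2 - 18) = √(-16) = 4*I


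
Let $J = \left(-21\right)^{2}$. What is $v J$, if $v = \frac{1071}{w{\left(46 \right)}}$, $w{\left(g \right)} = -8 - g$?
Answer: $- \frac{17493}{2} \approx -8746.5$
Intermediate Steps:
$J = 441$
$v = - \frac{119}{6}$ ($v = \frac{1071}{-8 - 46} = \frac{1071}{-54} = 1071 \left(- \frac{1}{54}\right) = - \frac{119}{6} \approx -19.833$)
$v J = \left(- \frac{119}{6}\right) 441 = - \frac{17493}{2}$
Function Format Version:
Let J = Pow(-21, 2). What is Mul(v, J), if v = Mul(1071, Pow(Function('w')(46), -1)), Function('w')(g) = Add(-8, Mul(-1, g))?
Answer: Rational(-17493, 2) ≈ -8746.5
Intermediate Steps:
J = 441
v = Rational(-119, 6) (v = Mul(1071, Pow(Add(-8, Mul(-1, 46)), -1)) = Mul(1071, Pow(Add(-8, -46), -1)) = Mul(1071, Pow(-54, -1)) = Mul(1071, Rational(-1, 54)) = Rational(-119, 6) ≈ -19.833)
Mul(v, J) = Mul(Rational(-119, 6), 441) = Rational(-17493, 2)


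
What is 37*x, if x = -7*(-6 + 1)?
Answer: 1295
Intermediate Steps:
x = 35 (x = -7*(-5) = 35)
37*x = 37*35 = 1295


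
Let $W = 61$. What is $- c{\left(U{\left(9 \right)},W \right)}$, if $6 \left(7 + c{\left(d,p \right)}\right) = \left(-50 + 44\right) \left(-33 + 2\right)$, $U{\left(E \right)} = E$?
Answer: $-24$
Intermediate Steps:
$c{\left(d,p \right)} = 24$ ($c{\left(d,p \right)} = -7 + \frac{\left(-50 + 44\right) \left(-33 + 2\right)}{6} = -7 + \frac{\left(-6\right) \left(-31\right)}{6} = -7 + \frac{1}{6} \cdot 186 = -7 + 31 = 24$)
$- c{\left(U{\left(9 \right)},W \right)} = \left(-1\right) 24 = -24$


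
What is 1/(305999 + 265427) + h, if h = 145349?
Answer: 83056197675/571426 ≈ 1.4535e+5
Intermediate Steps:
1/(305999 + 265427) + h = 1/(305999 + 265427) + 145349 = 1/571426 + 145349 = 83056197675/571426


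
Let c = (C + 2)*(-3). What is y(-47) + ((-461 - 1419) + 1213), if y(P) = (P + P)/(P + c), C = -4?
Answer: -27253/41 ≈ -664.71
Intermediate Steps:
c = 6 (c = (-4 + 2)*(-3) = -2*(-3) = 6)
y(P) = 2*P/(6 + P) (y(P) = (P + P)/(P + 6) = (2*P)/(6 + P) = 2*P/(6 + P))
y(-47) + ((-461 - 1419) + 1213) = 2*(-47)/(6 - 47) + ((-461 - 1419) + 1213) = 2*(-47)/(-41) + (-1880 + 1213) = 2*(-47)*(-1/41) - 667 = 94/41 - 667 = -27253/41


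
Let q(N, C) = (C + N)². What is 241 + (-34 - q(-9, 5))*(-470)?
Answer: 23741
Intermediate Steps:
241 + (-34 - q(-9, 5))*(-470) = 241 + (-34 - (5 - 9)²)*(-470) = 241 + (-34 - 1*(-4)²)*(-470) = 241 + (-34 - 1*16)*(-470) = 241 + (-34 - 16)*(-470) = 241 - 50*(-470) = 241 + 23500 = 23741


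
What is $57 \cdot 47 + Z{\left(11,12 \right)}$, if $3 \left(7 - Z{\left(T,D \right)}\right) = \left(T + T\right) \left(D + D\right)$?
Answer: $2510$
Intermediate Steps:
$Z{\left(T,D \right)} = 7 - \frac{4 D T}{3}$ ($Z{\left(T,D \right)} = 7 - \frac{\left(T + T\right) \left(D + D\right)}{3} = 7 - \frac{2 T 2 D}{3} = 7 - \frac{4 D T}{3}$)
$57 \cdot 47 + Z{\left(11,12 \right)} = 57 \cdot 47 + \left(7 - 16 \cdot 11\right) = 2679 + \left(7 - 176\right) = 2679 - 169 = 2510$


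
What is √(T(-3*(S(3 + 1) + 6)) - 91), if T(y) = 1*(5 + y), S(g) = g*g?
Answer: 2*I*√38 ≈ 12.329*I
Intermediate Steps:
S(g) = g²
T(y) = 5 + y
√(T(-3*(S(3 + 1) + 6)) - 91) = √((5 - 3*((3 + 1)² + 6)) - 91) = √((5 - 3*(4² + 6)) - 91) = √((5 - 3*(16 + 6)) - 91) = √((5 - 3*22) - 91) = √((5 - 66) - 91) = √(-61 - 91) = √(-152) = 2*I*√38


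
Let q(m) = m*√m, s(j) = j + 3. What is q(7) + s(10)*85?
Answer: 1105 + 7*√7 ≈ 1123.5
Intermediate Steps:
s(j) = 3 + j
q(m) = m^(3/2)
q(7) + s(10)*85 = 7^(3/2) + (3 + 10)*85 = 7*√7 + 13*85 = 7*√7 + 1105 = 1105 + 7*√7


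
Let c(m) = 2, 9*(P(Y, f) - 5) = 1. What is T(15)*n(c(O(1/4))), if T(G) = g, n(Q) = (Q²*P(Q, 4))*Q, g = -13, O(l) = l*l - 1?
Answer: -4784/9 ≈ -531.56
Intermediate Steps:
O(l) = -1 + l² (O(l) = l² - 1 = -1 + l²)
P(Y, f) = 46/9 (P(Y, f) = 5 + (⅑)*1 = 5 + ⅑ = 46/9)
n(Q) = 46*Q³/9 (n(Q) = (Q²*(46/9))*Q = (46*Q²/9)*Q = 46*Q³/9)
T(G) = -13
T(15)*n(c(O(1/4))) = -598*2³/9 = -598*8/9 = -13*368/9 = -4784/9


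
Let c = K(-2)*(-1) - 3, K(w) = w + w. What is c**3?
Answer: 1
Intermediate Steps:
K(w) = 2*w
c = 1 (c = (2*(-2))*(-1) - 3 = -4*(-1) - 3 = 4 - 3 = 1)
c**3 = 1**3 = 1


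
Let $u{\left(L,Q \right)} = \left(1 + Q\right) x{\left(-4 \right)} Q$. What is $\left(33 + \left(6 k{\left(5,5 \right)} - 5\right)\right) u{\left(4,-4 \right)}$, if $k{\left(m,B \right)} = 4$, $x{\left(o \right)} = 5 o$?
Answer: $-12480$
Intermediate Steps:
$u{\left(L,Q \right)} = - 20 Q \left(1 + Q\right)$ ($u{\left(L,Q \right)} = \left(1 + Q\right) 5 \left(-4\right) Q = \left(1 + Q\right) \left(- 20 Q\right) = - 20 Q \left(1 + Q\right)$)
$\left(33 + \left(6 k{\left(5,5 \right)} - 5\right)\right) u{\left(4,-4 \right)} = \left(33 + \left(6 \cdot 4 - 5\right)\right) \left(\left(-20\right) \left(-4\right) \left(1 - 4\right)\right) = \left(33 + \left(24 - 5\right)\right) \left(\left(-20\right) \left(-4\right) \left(-3\right)\right) = \left(33 + \left(24 - 5\right)\right) \left(-240\right) = \left(33 + 19\right) \left(-240\right) = 52 \left(-240\right) = -12480$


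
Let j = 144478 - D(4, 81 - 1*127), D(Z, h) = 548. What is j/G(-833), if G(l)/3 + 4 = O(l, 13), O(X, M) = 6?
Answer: 71965/3 ≈ 23988.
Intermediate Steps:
G(l) = 6 (G(l) = -12 + 3*6 = -12 + 18 = 6)
j = 143930 (j = 144478 - 1*548 = 144478 - 548 = 143930)
j/G(-833) = 143930/6 = 143930*(1/6) = 71965/3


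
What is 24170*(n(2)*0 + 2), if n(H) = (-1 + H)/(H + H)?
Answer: 48340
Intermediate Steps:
n(H) = (-1 + H)/(2*H) (n(H) = (-1 + H)/((2*H)) = (-1 + H)*(1/(2*H)) = (-1 + H)/(2*H))
24170*(n(2)*0 + 2) = 24170*(((½)*(-1 + 2)/2)*0 + 2) = 24170*(((½)*(½)*1)*0 + 2) = 24170*((¼)*0 + 2) = 24170*(0 + 2) = 24170*2 = 48340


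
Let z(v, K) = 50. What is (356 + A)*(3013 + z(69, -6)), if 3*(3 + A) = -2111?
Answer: -1074092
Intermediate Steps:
A = -2120/3 (A = -3 + (⅓)*(-2111) = -3 - 2111/3 = -2120/3 ≈ -706.67)
(356 + A)*(3013 + z(69, -6)) = (356 - 2120/3)*(3013 + 50) = -1052/3*3063 = -1074092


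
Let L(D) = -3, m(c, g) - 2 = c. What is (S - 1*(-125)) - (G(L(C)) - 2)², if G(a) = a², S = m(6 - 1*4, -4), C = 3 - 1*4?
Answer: 80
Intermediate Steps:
C = -1 (C = 3 - 4 = -1)
m(c, g) = 2 + c
S = 4 (S = 2 + (6 - 1*4) = 2 + (6 - 4) = 2 + 2 = 4)
(S - 1*(-125)) - (G(L(C)) - 2)² = (4 - 1*(-125)) - ((-3)² - 2)² = (4 + 125) - (9 - 2)² = 129 - 1*7² = 129 - 1*49 = 129 - 49 = 80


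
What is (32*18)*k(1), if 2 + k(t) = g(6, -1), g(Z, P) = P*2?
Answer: -2304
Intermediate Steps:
g(Z, P) = 2*P
k(t) = -4 (k(t) = -2 + 2*(-1) = -2 - 2 = -4)
(32*18)*k(1) = (32*18)*(-4) = 576*(-4) = -2304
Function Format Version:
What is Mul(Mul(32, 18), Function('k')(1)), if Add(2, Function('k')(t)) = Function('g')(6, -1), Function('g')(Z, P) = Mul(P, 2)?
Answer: -2304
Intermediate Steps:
Function('g')(Z, P) = Mul(2, P)
Function('k')(t) = -4 (Function('k')(t) = Add(-2, Mul(2, -1)) = Add(-2, -2) = -4)
Mul(Mul(32, 18), Function('k')(1)) = Mul(Mul(32, 18), -4) = Mul(576, -4) = -2304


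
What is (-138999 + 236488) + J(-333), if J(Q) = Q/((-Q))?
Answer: 97488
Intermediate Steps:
J(Q) = -1 (J(Q) = Q*(-1/Q) = -1)
(-138999 + 236488) + J(-333) = (-138999 + 236488) - 1 = 97489 - 1 = 97488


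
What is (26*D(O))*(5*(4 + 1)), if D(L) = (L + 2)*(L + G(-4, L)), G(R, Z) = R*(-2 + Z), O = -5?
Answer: -44850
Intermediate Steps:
D(L) = (2 + L)*(8 - 3*L) (D(L) = (L + 2)*(L - 4*(-2 + L)) = (2 + L)*(L + (8 - 4*L)) = (2 + L)*(8 - 3*L))
(26*D(O))*(5*(4 + 1)) = (26*(16 - 3*(-5)**2 + 2*(-5)))*(5*(4 + 1)) = (26*(16 - 3*25 - 10))*(5*5) = (26*(16 - 75 - 10))*25 = (26*(-69))*25 = -1794*25 = -44850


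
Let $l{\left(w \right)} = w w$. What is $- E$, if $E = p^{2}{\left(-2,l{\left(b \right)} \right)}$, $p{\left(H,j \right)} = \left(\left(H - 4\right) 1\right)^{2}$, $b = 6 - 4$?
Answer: $-1296$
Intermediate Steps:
$b = 2$ ($b = 6 - 4 = 2$)
$l{\left(w \right)} = w^{2}$
$p{\left(H,j \right)} = \left(-4 + H\right)^{2}$ ($p{\left(H,j \right)} = \left(\left(-4 + H\right) 1\right)^{2} = \left(-4 + H\right)^{2}$)
$E = 1296$ ($E = \left(\left(-4 - 2\right)^{2}\right)^{2} = \left(\left(-6\right)^{2}\right)^{2} = 36^{2} = 1296$)
$- E = \left(-1\right) 1296 = -1296$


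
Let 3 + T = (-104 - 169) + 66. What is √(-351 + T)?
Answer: I*√561 ≈ 23.685*I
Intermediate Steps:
T = -210 (T = -3 + ((-104 - 169) + 66) = -3 + (-273 + 66) = -3 - 207 = -210)
√(-351 + T) = √(-351 - 210) = √(-561) = I*√561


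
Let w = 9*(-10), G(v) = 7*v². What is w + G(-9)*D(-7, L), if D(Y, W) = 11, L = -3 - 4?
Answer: 6147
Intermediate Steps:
L = -7
w = -90
w + G(-9)*D(-7, L) = -90 + (7*(-9)²)*11 = -90 + (7*81)*11 = -90 + 567*11 = -90 + 6237 = 6147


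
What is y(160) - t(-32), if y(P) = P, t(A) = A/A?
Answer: 159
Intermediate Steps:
t(A) = 1
y(160) - t(-32) = 160 - 1*1 = 160 - 1 = 159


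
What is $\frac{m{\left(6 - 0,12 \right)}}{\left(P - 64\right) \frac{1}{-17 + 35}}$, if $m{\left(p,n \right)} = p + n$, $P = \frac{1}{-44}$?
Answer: $- \frac{1584}{313} \approx -5.0607$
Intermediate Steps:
$P = - \frac{1}{44} \approx -0.022727$
$m{\left(p,n \right)} = n + p$
$\frac{m{\left(6 - 0,12 \right)}}{\left(P - 64\right) \frac{1}{-17 + 35}} = \frac{12 + \left(6 - 0\right)}{\left(- \frac{1}{44} - 64\right) \frac{1}{-17 + 35}} = \frac{12 + \left(6 + 0\right)}{\left(- \frac{2817}{44}\right) \frac{1}{18}} = \frac{12 + 6}{\left(- \frac{2817}{44}\right) \frac{1}{18}} = \frac{1}{- \frac{313}{88}} \cdot 18 = \left(- \frac{88}{313}\right) 18 = - \frac{1584}{313}$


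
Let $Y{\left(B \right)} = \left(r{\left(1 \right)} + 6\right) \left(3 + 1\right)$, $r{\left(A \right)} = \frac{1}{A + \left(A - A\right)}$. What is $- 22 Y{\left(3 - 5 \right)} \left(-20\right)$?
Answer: $12320$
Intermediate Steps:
$r{\left(A \right)} = \frac{1}{A}$ ($r{\left(A \right)} = \frac{1}{A + 0} = \frac{1}{A}$)
$Y{\left(B \right)} = 28$ ($Y{\left(B \right)} = \left(1^{-1} + 6\right) \left(3 + 1\right) = \left(1 + 6\right) 4 = 7 \cdot 4 = 28$)
$- 22 Y{\left(3 - 5 \right)} \left(-20\right) = \left(-22\right) 28 \left(-20\right) = \left(-616\right) \left(-20\right) = 12320$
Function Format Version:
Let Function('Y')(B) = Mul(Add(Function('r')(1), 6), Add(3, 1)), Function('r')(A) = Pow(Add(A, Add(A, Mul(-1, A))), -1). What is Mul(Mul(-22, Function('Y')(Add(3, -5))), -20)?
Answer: 12320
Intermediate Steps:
Function('r')(A) = Pow(A, -1) (Function('r')(A) = Pow(Add(A, 0), -1) = Pow(A, -1))
Function('Y')(B) = 28 (Function('Y')(B) = Mul(Add(Pow(1, -1), 6), Add(3, 1)) = Mul(Add(1, 6), 4) = Mul(7, 4) = 28)
Mul(Mul(-22, Function('Y')(Add(3, -5))), -20) = Mul(Mul(-22, 28), -20) = Mul(-616, -20) = 12320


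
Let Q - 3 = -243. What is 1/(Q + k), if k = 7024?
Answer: 1/6784 ≈ 0.00014741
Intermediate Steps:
Q = -240 (Q = 3 - 243 = -240)
1/(Q + k) = 1/(-240 + 7024) = 1/6784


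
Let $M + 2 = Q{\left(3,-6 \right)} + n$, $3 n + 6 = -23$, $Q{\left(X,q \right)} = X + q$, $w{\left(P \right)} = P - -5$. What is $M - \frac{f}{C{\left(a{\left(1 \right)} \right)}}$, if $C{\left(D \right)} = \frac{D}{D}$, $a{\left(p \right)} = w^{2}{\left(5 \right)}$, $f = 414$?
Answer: $- \frac{1286}{3} \approx -428.67$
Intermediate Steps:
$w{\left(P \right)} = 5 + P$ ($w{\left(P \right)} = P + 5 = 5 + P$)
$a{\left(p \right)} = 100$ ($a{\left(p \right)} = \left(5 + 5\right)^{2} = 10^{2} = 100$)
$n = - \frac{29}{3}$ ($n = -2 + \frac{1}{3} \left(-23\right) = -2 - \frac{23}{3} = - \frac{29}{3} \approx -9.6667$)
$C{\left(D \right)} = 1$
$M = - \frac{44}{3}$ ($M = -2 + \left(\left(3 - 6\right) - \frac{29}{3}\right) = -2 - \frac{38}{3} = - \frac{44}{3} \approx -14.667$)
$M - \frac{f}{C{\left(a{\left(1 \right)} \right)}} = - \frac{44}{3} - \frac{414}{1} = - \frac{44}{3} - 414 \cdot 1 = - \frac{44}{3} - 414 = - \frac{1286}{3}$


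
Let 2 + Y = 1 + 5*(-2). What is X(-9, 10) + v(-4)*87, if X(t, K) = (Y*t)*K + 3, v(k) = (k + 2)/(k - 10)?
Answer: 7038/7 ≈ 1005.4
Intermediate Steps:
Y = -11 (Y = -2 + (1 + 5*(-2)) = -2 + (1 - 10) = -2 - 9 = -11)
v(k) = (2 + k)/(-10 + k)
X(t, K) = 3 - 11*K*t (X(t, K) = (-11*t)*K + 3 = -11*K*t + 3 = 3 - 11*K*t)
X(-9, 10) + v(-4)*87 = (3 - 11*10*(-9)) + ((2 - 4)/(-10 - 4))*87 = (3 + 990) + (-2/(-14))*87 = 993 - 1/14*(-2)*87 = 993 + (⅐)*87 = 993 + 87/7 = 7038/7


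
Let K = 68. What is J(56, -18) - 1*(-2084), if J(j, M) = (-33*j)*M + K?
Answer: 35416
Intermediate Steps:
J(j, M) = 68 - 33*M*j (J(j, M) = (-33*j)*M + 68 = -33*M*j + 68 = 68 - 33*M*j)
J(56, -18) - 1*(-2084) = (68 - 33*(-18)*56) - 1*(-2084) = (68 + 33264) + 2084 = 33332 + 2084 = 35416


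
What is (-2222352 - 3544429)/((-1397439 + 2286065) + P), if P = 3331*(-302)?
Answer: 5766781/117336 ≈ 49.148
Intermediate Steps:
P = -1005962
(-2222352 - 3544429)/((-1397439 + 2286065) + P) = (-2222352 - 3544429)/((-1397439 + 2286065) - 1005962) = -5766781/(888626 - 1005962) = -5766781/(-117336) = -5766781*(-1/117336) = 5766781/117336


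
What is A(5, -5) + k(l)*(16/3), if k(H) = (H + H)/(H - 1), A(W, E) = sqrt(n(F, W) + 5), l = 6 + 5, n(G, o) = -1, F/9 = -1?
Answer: 206/15 ≈ 13.733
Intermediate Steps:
F = -9 (F = 9*(-1) = -9)
l = 11
A(W, E) = 2 (A(W, E) = sqrt(-1 + 5) = sqrt(4) = 2)
k(H) = 2*H/(-1 + H) (k(H) = (2*H)/(-1 + H) = 2*H/(-1 + H))
A(5, -5) + k(l)*(16/3) = 2 + (2*11/(-1 + 11))*(16/3) = 2 + (2*11/10)*(16*(1/3)) = 2 + (2*11*(1/10))*(16/3) = 2 + (11/5)*(16/3) = 2 + 176/15 = 206/15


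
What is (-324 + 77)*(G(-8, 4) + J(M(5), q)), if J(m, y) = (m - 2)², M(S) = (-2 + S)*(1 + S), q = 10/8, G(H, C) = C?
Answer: -64220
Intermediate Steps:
q = 5/4 (q = 10*(⅛) = 5/4 ≈ 1.2500)
M(S) = (1 + S)*(-2 + S)
J(m, y) = (-2 + m)²
(-324 + 77)*(G(-8, 4) + J(M(5), q)) = (-324 + 77)*(4 + (-2 + (-2 + 5² - 1*5))²) = -247*(4 + (-2 + (-2 + 25 - 5))²) = -247*(4 + (-2 + 18)²) = -247*(4 + 16²) = -247*(4 + 256) = -247*260 = -64220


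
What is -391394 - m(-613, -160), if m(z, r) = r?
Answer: -391234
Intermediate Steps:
-391394 - m(-613, -160) = -391394 - 1*(-160) = -391394 + 160 = -391234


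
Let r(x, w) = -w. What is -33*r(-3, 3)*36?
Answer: 3564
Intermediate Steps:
-33*r(-3, 3)*36 = -(-33)*3*36 = -33*(-3)*36 = 99*36 = 3564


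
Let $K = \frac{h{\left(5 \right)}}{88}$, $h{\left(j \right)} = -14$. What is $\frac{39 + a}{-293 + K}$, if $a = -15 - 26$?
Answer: $\frac{88}{12899} \approx 0.0068222$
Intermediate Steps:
$a = -41$
$K = - \frac{7}{44}$ ($K = - \frac{14}{88} = \left(-14\right) \frac{1}{88} = - \frac{7}{44} \approx -0.15909$)
$\frac{39 + a}{-293 + K} = \frac{39 - 41}{-293 - \frac{7}{44}} = - \frac{2}{- \frac{12899}{44}} = \left(-2\right) \left(- \frac{44}{12899}\right) = \frac{88}{12899}$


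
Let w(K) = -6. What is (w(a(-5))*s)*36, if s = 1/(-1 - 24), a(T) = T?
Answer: 216/25 ≈ 8.6400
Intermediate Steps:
s = -1/25 (s = 1/(-25) = -1/25 ≈ -0.040000)
(w(a(-5))*s)*36 = -6*(-1/25)*36 = (6/25)*36 = 216/25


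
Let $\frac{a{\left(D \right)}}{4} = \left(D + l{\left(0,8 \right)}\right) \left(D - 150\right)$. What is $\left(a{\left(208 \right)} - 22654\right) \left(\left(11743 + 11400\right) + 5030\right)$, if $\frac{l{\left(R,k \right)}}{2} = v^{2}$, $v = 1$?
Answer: $734357418$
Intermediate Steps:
$l{\left(R,k \right)} = 2$ ($l{\left(R,k \right)} = 2 \cdot 1^{2} = 2 \cdot 1 = 2$)
$a{\left(D \right)} = 4 \left(-150 + D\right) \left(2 + D\right)$ ($a{\left(D \right)} = 4 \left(D + 2\right) \left(D - 150\right) = 4 \left(2 + D\right) \left(-150 + D\right) = 4 \left(-150 + D\right) \left(2 + D\right)$)
$\left(a{\left(208 \right)} - 22654\right) \left(\left(11743 + 11400\right) + 5030\right) = \left(\left(-1200 - 123136 + 4 \cdot 208^{2}\right) - 22654\right) \left(\left(11743 + 11400\right) + 5030\right) = \left(\left(-1200 - 123136 + 4 \cdot 43264\right) - 22654\right) \left(23143 + 5030\right) = \left(\left(-1200 - 123136 + 173056\right) - 22654\right) 28173 = \left(48720 - 22654\right) 28173 = 26066 \cdot 28173 = 734357418$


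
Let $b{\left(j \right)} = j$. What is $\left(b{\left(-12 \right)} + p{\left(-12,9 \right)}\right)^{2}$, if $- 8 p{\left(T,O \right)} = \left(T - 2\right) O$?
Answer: $\frac{225}{16} \approx 14.063$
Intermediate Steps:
$p{\left(T,O \right)} = - \frac{O \left(-2 + T\right)}{8}$ ($p{\left(T,O \right)} = - \frac{\left(T - 2\right) O}{8} = - \frac{\left(-2 + T\right) O}{8} = - \frac{O \left(-2 + T\right)}{8}$)
$\left(b{\left(-12 \right)} + p{\left(-12,9 \right)}\right)^{2} = \left(-12 + \frac{1}{8} \cdot 9 \left(2 - -12\right)\right)^{2} = \left(-12 + \frac{1}{8} \cdot 9 \left(2 + 12\right)\right)^{2} = \left(-12 + \frac{1}{8} \cdot 9 \cdot 14\right)^{2} = \left(-12 + \frac{63}{4}\right)^{2} = \left(\frac{15}{4}\right)^{2} = \frac{225}{16}$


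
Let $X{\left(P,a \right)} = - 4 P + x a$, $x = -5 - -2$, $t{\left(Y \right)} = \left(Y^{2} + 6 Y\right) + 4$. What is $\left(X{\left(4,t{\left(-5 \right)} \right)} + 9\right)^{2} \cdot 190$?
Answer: $3040$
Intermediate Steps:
$t{\left(Y \right)} = 4 + Y^{2} + 6 Y$
$x = -3$ ($x = -5 + 2 = -3$)
$X{\left(P,a \right)} = - 4 P - 3 a$
$\left(X{\left(4,t{\left(-5 \right)} \right)} + 9\right)^{2} \cdot 190 = \left(\left(\left(-4\right) 4 - 3 \left(4 + \left(-5\right)^{2} + 6 \left(-5\right)\right)\right) + 9\right)^{2} \cdot 190 = \left(\left(-16 - 3 \left(4 + 25 - 30\right)\right) + 9\right)^{2} \cdot 190 = \left(\left(-16 - -3\right) + 9\right)^{2} \cdot 190 = \left(\left(-16 + 3\right) + 9\right)^{2} \cdot 190 = \left(-13 + 9\right)^{2} \cdot 190 = \left(-4\right)^{2} \cdot 190 = 16 \cdot 190 = 3040$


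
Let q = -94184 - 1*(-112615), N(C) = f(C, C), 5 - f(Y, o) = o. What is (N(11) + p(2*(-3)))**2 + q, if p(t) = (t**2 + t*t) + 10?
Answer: 24207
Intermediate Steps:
f(Y, o) = 5 - o
N(C) = 5 - C
q = 18431 (q = -94184 + 112615 = 18431)
p(t) = 10 + 2*t**2 (p(t) = (t**2 + t**2) + 10 = 2*t**2 + 10 = 10 + 2*t**2)
(N(11) + p(2*(-3)))**2 + q = ((5 - 1*11) + (10 + 2*(2*(-3))**2))**2 + 18431 = ((5 - 11) + (10 + 2*(-6)**2))**2 + 18431 = (-6 + (10 + 2*36))**2 + 18431 = (-6 + (10 + 72))**2 + 18431 = (-6 + 82)**2 + 18431 = 76**2 + 18431 = 5776 + 18431 = 24207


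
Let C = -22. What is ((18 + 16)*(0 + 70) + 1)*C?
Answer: -52382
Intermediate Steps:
((18 + 16)*(0 + 70) + 1)*C = ((18 + 16)*(0 + 70) + 1)*(-22) = (34*70 + 1)*(-22) = (2380 + 1)*(-22) = 2381*(-22) = -52382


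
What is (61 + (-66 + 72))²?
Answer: 4489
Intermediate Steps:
(61 + (-66 + 72))² = (61 + 6)² = 67² = 4489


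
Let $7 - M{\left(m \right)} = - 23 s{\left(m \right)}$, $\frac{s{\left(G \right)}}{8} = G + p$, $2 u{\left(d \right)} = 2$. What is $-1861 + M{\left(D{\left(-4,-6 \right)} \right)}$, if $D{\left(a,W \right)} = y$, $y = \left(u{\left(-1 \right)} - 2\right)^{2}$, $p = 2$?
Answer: $-1302$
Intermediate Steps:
$u{\left(d \right)} = 1$ ($u{\left(d \right)} = \frac{1}{2} \cdot 2 = 1$)
$s{\left(G \right)} = 16 + 8 G$ ($s{\left(G \right)} = 8 \left(G + 2\right) = 8 \left(2 + G\right) = 16 + 8 G$)
$y = 1$ ($y = \left(1 - 2\right)^{2} = \left(-1\right)^{2} = 1$)
$D{\left(a,W \right)} = 1$
$M{\left(m \right)} = 375 + 184 m$ ($M{\left(m \right)} = 7 - - 23 \left(16 + 8 m\right) = 7 - \left(-368 - 184 m\right) = 7 + \left(368 + 184 m\right) = 375 + 184 m$)
$-1861 + M{\left(D{\left(-4,-6 \right)} \right)} = -1861 + \left(375 + 184 \cdot 1\right) = -1861 + \left(375 + 184\right) = -1861 + 559 = -1302$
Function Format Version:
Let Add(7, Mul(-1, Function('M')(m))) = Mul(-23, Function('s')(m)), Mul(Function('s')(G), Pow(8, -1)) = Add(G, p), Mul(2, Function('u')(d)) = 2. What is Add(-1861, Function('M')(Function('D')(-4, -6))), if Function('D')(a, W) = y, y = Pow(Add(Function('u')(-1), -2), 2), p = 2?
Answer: -1302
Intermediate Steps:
Function('u')(d) = 1 (Function('u')(d) = Mul(Rational(1, 2), 2) = 1)
Function('s')(G) = Add(16, Mul(8, G)) (Function('s')(G) = Mul(8, Add(G, 2)) = Mul(8, Add(2, G)) = Add(16, Mul(8, G)))
y = 1 (y = Pow(Add(1, -2), 2) = Pow(-1, 2) = 1)
Function('D')(a, W) = 1
Function('M')(m) = Add(375, Mul(184, m)) (Function('M')(m) = Add(7, Mul(-1, Mul(-23, Add(16, Mul(8, m))))) = Add(7, Mul(-1, Add(-368, Mul(-184, m)))) = Add(7, Add(368, Mul(184, m))) = Add(375, Mul(184, m)))
Add(-1861, Function('M')(Function('D')(-4, -6))) = Add(-1861, Add(375, Mul(184, 1))) = Add(-1861, Add(375, 184)) = Add(-1861, 559) = -1302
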